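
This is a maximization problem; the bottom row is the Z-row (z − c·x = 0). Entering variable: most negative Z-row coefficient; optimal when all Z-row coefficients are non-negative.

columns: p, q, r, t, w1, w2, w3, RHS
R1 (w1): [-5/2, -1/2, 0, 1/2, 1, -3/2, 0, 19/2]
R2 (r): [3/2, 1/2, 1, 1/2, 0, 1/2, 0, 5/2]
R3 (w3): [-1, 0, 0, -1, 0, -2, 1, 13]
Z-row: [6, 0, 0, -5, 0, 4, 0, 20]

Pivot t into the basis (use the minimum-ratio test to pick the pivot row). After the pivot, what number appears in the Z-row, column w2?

Ratio test on column t — row 1: (19/2)/(1/2) = 19; row 2: (5/2)/(1/2) = 5; row 3: entry -1 ≤ 0. Minimum is 5 at row 2 (r leaves); pivot element 1/2.
Divide row 2 by 1/2; eliminate column t from the other rows.
Z-row update in column w2: 4 − (-5)·1 = 9.

9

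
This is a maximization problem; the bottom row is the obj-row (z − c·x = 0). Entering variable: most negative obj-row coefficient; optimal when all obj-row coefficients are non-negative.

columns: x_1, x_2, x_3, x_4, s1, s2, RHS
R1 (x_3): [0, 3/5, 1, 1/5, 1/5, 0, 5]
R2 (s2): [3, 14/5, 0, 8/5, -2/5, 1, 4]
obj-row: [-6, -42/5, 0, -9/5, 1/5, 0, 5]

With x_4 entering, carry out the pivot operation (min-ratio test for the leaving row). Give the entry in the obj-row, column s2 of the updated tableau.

Ratio test on column x_4 — row 1: 5/(1/5) = 25; row 2: 4/(8/5) = 5/2. Minimum is 5/2 at row 2 (s2 leaves); pivot element 8/5.
Divide row 2 by 8/5; eliminate column x_4 from the other rows.
obj-row update in column s2: 0 − (-9/5)·(5/8) = 9/8.

9/8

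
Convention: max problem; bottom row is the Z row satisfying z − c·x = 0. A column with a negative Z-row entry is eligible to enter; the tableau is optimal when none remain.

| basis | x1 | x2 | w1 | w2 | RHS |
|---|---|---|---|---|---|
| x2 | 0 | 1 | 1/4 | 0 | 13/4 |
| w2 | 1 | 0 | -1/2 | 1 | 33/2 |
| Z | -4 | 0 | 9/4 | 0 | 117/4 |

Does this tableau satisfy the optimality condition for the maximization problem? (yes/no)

The Z-row has a negative entry -4 in column x1, so it is not optimal.

no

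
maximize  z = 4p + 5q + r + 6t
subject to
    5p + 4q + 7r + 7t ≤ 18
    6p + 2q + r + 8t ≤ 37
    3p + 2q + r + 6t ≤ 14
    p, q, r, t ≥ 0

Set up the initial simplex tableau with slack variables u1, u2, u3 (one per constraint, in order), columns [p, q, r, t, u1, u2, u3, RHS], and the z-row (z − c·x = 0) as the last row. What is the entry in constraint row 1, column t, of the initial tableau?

Constraint 1 has coefficient 7 on t.

7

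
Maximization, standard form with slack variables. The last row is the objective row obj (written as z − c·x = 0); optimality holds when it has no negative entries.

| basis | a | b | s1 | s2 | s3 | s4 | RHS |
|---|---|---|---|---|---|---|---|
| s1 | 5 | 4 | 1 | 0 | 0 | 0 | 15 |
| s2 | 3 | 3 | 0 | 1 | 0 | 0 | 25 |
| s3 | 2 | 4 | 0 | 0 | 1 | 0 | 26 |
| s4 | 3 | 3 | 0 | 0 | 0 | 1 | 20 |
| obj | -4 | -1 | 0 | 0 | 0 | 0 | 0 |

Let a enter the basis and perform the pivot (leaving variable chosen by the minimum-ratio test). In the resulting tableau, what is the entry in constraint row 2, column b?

Ratio test on column a — row 1: 15/5 = 3; row 2: 25/3 = 25/3; row 3: 26/2 = 13; row 4: 20/3 = 20/3. Minimum is 3 at row 1 (s1 leaves); pivot element 5.
Divide row 1 by 5; eliminate column a from the other rows.
Row 2 update in column b: 3 − 3·(4/5) = 3/5.

3/5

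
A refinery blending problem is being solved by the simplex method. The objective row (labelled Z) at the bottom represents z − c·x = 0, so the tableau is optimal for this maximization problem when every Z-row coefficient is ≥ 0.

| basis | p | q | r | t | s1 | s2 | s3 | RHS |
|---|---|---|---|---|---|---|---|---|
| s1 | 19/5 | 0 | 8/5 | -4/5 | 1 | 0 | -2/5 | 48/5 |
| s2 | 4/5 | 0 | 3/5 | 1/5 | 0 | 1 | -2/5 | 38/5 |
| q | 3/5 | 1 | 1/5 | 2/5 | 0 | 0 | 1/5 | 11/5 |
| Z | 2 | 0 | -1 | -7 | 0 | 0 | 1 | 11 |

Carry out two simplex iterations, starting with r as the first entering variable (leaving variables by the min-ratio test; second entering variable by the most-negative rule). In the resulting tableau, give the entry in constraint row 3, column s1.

Ratio test on column r — row 1: (48/5)/(8/5) = 6; row 2: (38/5)/(3/5) = 38/3; row 3: (11/5)/(1/5) = 11. Minimum is 6 at row 1 (s1 leaves); pivot element 8/5.
Divide row 1 by 8/5; eliminate column r from the other rows.
Second iteration: most negative Z-row entry is -15/2 in column t, so t enters.
Ratio test on column t — row 1: entry -1/2 ≤ 0; row 2: 4/(1/2) = 8; row 3: 1/(1/2) = 2. Minimum is 2 at row 3 (q leaves); pivot element 1/2.
Divide row 3 by 1/2; eliminate column t from the other rows.
After both pivots, the entry at constraint row 3, column s1 is -1/4.

-1/4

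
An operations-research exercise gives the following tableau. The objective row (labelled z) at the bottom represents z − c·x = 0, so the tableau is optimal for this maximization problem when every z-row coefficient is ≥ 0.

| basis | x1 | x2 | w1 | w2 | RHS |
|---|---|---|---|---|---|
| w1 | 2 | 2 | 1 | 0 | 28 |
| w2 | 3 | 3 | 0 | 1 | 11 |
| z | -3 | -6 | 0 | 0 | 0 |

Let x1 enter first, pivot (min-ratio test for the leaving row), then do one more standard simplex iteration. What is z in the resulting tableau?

Ratio test on column x1 — row 1: 28/2 = 14; row 2: 11/3 = 11/3. Minimum is 11/3 at row 2 (w2 leaves); pivot element 3.
Pivot on row 2; the z-row RHS becomes 0 − (-3)·(11/3) = 11.
Next entering variable (most negative z-row entry -3): x2.
Ratio test on column x2 — row 1: entry 0 ≤ 0; row 2: (11/3)/1 = 11/3. Minimum is 11/3 at row 2 (x1 leaves); pivot element 1.
After the second pivot the z-row RHS is 11 − (-3)·(11/3) = 22.

22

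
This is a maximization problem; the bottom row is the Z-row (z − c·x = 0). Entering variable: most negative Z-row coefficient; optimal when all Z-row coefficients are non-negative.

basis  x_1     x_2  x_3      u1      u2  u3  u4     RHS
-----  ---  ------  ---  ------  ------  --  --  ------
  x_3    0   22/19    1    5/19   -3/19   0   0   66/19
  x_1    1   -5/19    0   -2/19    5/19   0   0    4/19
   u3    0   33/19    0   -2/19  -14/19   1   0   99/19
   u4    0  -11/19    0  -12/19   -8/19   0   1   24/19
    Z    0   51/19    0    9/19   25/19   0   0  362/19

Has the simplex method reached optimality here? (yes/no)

Every Z-row coefficient is ≥ 0, so the tableau is optimal.

yes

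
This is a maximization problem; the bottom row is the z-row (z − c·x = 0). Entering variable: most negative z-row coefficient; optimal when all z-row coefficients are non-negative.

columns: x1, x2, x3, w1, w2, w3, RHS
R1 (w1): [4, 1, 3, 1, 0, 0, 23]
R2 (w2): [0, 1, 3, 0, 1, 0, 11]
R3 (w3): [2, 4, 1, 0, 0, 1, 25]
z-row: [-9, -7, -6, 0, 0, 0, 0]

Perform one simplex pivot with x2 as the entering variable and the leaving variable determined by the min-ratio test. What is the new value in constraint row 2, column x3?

Ratio test on column x2 — row 1: 23/1 = 23; row 2: 11/1 = 11; row 3: 25/4 = 25/4. Minimum is 25/4 at row 3 (w3 leaves); pivot element 4.
Divide row 3 by 4; eliminate column x2 from the other rows.
Row 2 update in column x3: 3 − 1·(1/4) = 11/4.

11/4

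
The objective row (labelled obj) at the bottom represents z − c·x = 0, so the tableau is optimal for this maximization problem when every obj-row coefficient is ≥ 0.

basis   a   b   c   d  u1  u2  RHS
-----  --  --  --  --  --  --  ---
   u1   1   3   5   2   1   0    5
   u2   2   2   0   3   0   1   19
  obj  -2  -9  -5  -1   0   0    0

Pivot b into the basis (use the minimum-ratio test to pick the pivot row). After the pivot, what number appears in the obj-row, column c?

Ratio test on column b — row 1: 5/3 = 5/3; row 2: 19/2 = 19/2. Minimum is 5/3 at row 1 (u1 leaves); pivot element 3.
Divide row 1 by 3; eliminate column b from the other rows.
obj-row update in column c: -5 − (-9)·(5/3) = 10.

10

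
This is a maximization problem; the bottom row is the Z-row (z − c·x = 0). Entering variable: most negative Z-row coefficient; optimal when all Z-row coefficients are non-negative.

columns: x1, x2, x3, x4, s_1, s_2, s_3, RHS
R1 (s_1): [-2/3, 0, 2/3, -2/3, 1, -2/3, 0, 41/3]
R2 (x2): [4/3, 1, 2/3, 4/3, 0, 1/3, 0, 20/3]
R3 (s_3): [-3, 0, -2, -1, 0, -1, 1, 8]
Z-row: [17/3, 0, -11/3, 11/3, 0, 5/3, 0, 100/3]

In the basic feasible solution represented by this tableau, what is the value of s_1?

41/3

s_1 is basic (row 1); its value is the RHS of that row, 41/3.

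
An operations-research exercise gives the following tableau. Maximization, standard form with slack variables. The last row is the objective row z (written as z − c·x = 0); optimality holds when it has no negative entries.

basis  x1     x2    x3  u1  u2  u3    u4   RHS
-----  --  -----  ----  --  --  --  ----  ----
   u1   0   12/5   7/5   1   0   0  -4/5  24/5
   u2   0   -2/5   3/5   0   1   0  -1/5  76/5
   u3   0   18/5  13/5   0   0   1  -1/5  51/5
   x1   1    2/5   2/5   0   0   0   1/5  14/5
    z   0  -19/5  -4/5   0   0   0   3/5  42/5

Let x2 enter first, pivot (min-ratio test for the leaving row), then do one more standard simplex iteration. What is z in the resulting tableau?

18

Ratio test on column x2 — row 1: (24/5)/(12/5) = 2; row 2: entry -2/5 ≤ 0; row 3: (51/5)/(18/5) = 17/6; row 4: (14/5)/(2/5) = 7. Minimum is 2 at row 1 (u1 leaves); pivot element 12/5.
Pivot on row 1; the z-row RHS becomes 42/5 − (-19/5)·2 = 16.
Next entering variable (most negative z-row entry -2/3): u4.
Ratio test on column u4 — row 1: entry -1/3 ≤ 0; row 2: entry -1/3 ≤ 0; row 3: 3/1 = 3; row 4: 2/(1/3) = 6. Minimum is 3 at row 3 (u3 leaves); pivot element 1.
After the second pivot the z-row RHS is 16 − (-2/3)·3 = 18.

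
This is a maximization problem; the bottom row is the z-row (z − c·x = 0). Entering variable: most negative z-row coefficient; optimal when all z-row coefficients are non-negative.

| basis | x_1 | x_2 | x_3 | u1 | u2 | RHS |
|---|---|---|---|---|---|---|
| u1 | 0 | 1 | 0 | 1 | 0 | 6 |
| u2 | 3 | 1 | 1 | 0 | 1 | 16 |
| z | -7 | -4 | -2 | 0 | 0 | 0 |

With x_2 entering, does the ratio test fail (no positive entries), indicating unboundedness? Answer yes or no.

Column x_2 has positive entries in row(s) 1, 2, so the ratio test bounds it — not unbounded.

no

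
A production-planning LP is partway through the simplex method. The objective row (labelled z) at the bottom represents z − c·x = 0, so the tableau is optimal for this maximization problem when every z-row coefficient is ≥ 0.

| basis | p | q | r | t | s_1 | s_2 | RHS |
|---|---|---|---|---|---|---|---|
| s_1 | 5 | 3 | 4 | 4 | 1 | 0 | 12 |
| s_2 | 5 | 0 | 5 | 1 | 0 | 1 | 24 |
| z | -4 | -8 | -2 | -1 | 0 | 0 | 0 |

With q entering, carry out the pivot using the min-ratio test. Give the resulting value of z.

32

Ratio test on column q — row 1: 12/3 = 4; row 2: entry 0 ≤ 0. Minimum is 4 at row 1 (s_1 leaves); pivot element 3.
Pivot on row 1; the z-row RHS becomes 0 − (-8)·4 = 32.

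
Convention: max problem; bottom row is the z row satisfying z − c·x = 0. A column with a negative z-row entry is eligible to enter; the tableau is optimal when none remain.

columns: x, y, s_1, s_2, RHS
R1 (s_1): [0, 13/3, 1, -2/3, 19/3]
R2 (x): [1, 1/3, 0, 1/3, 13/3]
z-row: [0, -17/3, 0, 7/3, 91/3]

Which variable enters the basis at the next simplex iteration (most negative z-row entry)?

Negative z-row entries: y: -17/3.
The most negative is -17/3 in column y, so y enters.

y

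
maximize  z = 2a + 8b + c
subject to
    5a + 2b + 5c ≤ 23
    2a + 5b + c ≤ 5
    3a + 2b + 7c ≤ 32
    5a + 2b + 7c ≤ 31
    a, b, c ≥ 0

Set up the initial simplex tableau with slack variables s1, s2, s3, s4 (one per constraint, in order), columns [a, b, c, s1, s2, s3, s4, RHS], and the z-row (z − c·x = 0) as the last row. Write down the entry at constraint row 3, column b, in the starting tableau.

2

Constraint 3 has coefficient 2 on b.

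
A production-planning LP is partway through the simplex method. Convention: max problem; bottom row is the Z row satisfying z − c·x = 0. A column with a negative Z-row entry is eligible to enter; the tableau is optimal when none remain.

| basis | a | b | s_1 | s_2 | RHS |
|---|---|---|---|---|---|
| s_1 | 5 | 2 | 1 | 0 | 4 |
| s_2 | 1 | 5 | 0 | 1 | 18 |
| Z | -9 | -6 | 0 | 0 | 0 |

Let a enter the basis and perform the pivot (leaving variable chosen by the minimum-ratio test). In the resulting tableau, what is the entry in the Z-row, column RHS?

36/5

Ratio test on column a — row 1: 4/5 = 4/5; row 2: 18/1 = 18. Minimum is 4/5 at row 1 (s_1 leaves); pivot element 5.
Divide row 1 by 5; eliminate column a from the other rows.
Z-row update in column RHS: 0 − (-9)·(4/5) = 36/5.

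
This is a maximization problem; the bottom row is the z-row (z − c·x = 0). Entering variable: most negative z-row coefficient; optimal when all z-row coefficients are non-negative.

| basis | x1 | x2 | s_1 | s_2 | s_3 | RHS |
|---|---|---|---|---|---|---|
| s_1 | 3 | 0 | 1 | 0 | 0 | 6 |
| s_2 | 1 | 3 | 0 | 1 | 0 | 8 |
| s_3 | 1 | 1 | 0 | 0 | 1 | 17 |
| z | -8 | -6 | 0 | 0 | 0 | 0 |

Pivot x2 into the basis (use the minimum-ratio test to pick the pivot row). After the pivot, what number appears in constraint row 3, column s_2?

Ratio test on column x2 — row 1: entry 0 ≤ 0; row 2: 8/3 = 8/3; row 3: 17/1 = 17. Minimum is 8/3 at row 2 (s_2 leaves); pivot element 3.
Divide row 2 by 3; eliminate column x2 from the other rows.
Row 3 update in column s_2: 0 − 1·(1/3) = -1/3.

-1/3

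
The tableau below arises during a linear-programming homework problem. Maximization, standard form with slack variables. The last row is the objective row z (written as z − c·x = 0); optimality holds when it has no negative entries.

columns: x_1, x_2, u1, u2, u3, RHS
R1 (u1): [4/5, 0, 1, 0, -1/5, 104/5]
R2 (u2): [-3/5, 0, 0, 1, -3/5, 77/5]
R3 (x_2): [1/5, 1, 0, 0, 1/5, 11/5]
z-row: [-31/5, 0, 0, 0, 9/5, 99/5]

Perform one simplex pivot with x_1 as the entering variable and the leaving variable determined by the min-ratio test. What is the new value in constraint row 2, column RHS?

22

Ratio test on column x_1 — row 1: (104/5)/(4/5) = 26; row 2: entry -3/5 ≤ 0; row 3: (11/5)/(1/5) = 11. Minimum is 11 at row 3 (x_2 leaves); pivot element 1/5.
Divide row 3 by 1/5; eliminate column x_1 from the other rows.
Row 2 update in column RHS: 77/5 − (-3/5)·11 = 22.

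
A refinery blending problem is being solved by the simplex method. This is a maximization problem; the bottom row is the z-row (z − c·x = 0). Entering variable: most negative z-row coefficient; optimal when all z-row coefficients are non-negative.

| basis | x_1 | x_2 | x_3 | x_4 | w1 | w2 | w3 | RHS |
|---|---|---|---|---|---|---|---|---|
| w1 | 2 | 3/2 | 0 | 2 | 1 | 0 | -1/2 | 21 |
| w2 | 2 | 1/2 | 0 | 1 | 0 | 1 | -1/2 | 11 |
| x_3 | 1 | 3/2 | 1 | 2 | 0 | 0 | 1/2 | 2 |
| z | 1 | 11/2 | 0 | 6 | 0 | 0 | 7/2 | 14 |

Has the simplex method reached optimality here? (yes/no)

yes

Every z-row coefficient is ≥ 0, so the tableau is optimal.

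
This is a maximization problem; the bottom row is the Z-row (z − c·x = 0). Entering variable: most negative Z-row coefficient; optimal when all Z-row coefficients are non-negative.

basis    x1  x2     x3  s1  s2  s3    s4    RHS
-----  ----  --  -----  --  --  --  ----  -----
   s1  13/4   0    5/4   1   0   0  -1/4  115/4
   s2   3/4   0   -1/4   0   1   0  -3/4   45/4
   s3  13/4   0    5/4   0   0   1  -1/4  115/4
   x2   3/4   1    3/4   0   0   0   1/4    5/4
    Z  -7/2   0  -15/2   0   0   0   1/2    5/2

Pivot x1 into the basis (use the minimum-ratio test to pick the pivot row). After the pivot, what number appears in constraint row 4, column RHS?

5/3

Ratio test on column x1 — row 1: (115/4)/(13/4) = 115/13; row 2: (45/4)/(3/4) = 15; row 3: (115/4)/(13/4) = 115/13; row 4: (5/4)/(3/4) = 5/3. Minimum is 5/3 at row 4 (x2 leaves); pivot element 3/4.
Divide row 4 by 3/4; eliminate column x1 from the other rows.
In the new row 4, the RHS entry is the old entry divided by the pivot: (5/4)/(3/4) = 5/3.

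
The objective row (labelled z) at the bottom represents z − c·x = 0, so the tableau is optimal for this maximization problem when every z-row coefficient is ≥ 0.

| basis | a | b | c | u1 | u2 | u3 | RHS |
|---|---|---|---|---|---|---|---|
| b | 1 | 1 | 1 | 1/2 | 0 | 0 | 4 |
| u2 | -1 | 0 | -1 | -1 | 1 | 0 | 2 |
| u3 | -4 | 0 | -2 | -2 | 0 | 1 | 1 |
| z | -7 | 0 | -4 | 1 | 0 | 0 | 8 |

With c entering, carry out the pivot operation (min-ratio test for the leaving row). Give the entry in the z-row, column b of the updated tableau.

Ratio test on column c — row 1: 4/1 = 4; row 2: entry -1 ≤ 0; row 3: entry -2 ≤ 0. Minimum is 4 at row 1 (b leaves); pivot element 1.
Divide row 1 by 1; eliminate column c from the other rows.
z-row update in column b: 0 − (-4)·1 = 4.

4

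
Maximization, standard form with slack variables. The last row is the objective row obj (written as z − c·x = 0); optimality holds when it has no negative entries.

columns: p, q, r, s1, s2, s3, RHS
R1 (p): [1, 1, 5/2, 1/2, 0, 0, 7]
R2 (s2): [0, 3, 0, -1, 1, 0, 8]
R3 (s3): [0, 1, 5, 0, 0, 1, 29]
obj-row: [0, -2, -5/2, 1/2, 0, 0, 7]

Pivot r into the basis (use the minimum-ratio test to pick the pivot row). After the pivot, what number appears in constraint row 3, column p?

-2

Ratio test on column r — row 1: 7/(5/2) = 14/5; row 2: entry 0 ≤ 0; row 3: 29/5 = 29/5. Minimum is 14/5 at row 1 (p leaves); pivot element 5/2.
Divide row 1 by 5/2; eliminate column r from the other rows.
Row 3 update in column p: 0 − 5·(2/5) = -2.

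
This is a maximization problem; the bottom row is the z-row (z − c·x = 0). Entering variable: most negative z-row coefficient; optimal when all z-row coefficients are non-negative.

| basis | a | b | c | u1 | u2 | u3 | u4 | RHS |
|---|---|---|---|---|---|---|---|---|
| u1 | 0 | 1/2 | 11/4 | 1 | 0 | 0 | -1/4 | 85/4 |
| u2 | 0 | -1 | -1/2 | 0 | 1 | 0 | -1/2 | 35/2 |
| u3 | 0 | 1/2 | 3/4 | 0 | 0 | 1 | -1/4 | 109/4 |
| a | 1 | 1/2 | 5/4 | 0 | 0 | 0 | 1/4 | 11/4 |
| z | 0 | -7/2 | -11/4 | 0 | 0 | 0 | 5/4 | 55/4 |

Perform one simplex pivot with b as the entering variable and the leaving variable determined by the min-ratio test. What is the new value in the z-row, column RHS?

Ratio test on column b — row 1: (85/4)/(1/2) = 85/2; row 2: entry -1 ≤ 0; row 3: (109/4)/(1/2) = 109/2; row 4: (11/4)/(1/2) = 11/2. Minimum is 11/2 at row 4 (a leaves); pivot element 1/2.
Divide row 4 by 1/2; eliminate column b from the other rows.
z-row update in column RHS: 55/4 − (-7/2)·(11/2) = 33.

33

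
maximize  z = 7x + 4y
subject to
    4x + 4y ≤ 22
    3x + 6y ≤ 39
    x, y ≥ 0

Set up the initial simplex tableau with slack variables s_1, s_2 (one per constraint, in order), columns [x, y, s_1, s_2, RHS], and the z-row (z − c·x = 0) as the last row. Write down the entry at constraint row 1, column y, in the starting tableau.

Constraint 1 has coefficient 4 on y.

4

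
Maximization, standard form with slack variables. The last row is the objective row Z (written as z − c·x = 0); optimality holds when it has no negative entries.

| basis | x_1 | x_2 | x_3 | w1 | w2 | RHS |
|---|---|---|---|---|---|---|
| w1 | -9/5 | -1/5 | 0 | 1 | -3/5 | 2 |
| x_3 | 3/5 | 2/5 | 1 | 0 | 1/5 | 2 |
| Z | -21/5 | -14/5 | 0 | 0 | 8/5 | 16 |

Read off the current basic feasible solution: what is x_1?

x_1 is not in the basis, so in the current basic feasible solution x_1 = 0.

0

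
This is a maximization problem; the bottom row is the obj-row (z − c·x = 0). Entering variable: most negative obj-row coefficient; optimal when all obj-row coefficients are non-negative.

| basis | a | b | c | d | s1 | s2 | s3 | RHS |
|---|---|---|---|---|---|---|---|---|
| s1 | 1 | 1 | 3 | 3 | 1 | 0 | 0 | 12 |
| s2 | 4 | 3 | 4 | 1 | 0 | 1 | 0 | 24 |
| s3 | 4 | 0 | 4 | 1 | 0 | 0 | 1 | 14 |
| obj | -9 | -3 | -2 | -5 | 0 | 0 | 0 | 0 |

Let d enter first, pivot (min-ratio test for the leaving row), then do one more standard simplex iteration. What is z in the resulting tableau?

Ratio test on column d — row 1: 12/3 = 4; row 2: 24/1 = 24; row 3: 14/1 = 14. Minimum is 4 at row 1 (s1 leaves); pivot element 3.
Pivot on row 1; the obj-row RHS becomes 0 − (-5)·4 = 20.
Next entering variable (most negative obj-row entry -22/3): a.
Ratio test on column a — row 1: 4/(1/3) = 12; row 2: 20/(11/3) = 60/11; row 3: 10/(11/3) = 30/11. Minimum is 30/11 at row 3 (s3 leaves); pivot element 11/3.
After the second pivot the obj-row RHS is 20 − (-22/3)·(30/11) = 40.

40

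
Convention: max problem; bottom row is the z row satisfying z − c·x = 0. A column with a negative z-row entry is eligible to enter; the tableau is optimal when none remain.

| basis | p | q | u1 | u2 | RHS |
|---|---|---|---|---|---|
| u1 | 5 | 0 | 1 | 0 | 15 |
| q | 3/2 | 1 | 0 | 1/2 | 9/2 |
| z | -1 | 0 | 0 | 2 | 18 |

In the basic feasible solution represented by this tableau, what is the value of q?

q is basic (row 2); its value is the RHS of that row, 9/2.

9/2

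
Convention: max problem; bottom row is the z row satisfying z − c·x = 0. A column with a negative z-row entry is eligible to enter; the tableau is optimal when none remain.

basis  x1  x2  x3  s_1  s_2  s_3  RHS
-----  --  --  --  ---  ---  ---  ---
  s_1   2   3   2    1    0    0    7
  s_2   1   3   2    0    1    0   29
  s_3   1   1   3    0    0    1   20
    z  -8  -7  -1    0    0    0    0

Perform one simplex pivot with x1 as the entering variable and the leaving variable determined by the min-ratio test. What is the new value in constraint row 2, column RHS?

Ratio test on column x1 — row 1: 7/2 = 7/2; row 2: 29/1 = 29; row 3: 20/1 = 20. Minimum is 7/2 at row 1 (s_1 leaves); pivot element 2.
Divide row 1 by 2; eliminate column x1 from the other rows.
Row 2 update in column RHS: 29 − 1·(7/2) = 51/2.

51/2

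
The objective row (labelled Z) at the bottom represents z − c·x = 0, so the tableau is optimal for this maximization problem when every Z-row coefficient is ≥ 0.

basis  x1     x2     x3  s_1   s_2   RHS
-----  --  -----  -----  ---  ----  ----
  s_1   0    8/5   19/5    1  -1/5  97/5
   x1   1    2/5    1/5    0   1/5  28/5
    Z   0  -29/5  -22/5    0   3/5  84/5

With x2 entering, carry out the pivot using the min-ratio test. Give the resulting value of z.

Ratio test on column x2 — row 1: (97/5)/(8/5) = 97/8; row 2: (28/5)/(2/5) = 14. Minimum is 97/8 at row 1 (s_1 leaves); pivot element 8/5.
Pivot on row 1; the Z-row RHS becomes 84/5 − (-29/5)·(97/8) = 697/8.

697/8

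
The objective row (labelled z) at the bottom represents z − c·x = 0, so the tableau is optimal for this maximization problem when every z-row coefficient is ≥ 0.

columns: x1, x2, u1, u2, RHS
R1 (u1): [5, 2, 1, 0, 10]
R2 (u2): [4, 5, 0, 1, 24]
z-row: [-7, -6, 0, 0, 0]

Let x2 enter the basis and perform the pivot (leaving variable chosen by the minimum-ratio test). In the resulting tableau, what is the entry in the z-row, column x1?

Ratio test on column x2 — row 1: 10/2 = 5; row 2: 24/5 = 24/5. Minimum is 24/5 at row 2 (u2 leaves); pivot element 5.
Divide row 2 by 5; eliminate column x2 from the other rows.
z-row update in column x1: -7 − (-6)·(4/5) = -11/5.

-11/5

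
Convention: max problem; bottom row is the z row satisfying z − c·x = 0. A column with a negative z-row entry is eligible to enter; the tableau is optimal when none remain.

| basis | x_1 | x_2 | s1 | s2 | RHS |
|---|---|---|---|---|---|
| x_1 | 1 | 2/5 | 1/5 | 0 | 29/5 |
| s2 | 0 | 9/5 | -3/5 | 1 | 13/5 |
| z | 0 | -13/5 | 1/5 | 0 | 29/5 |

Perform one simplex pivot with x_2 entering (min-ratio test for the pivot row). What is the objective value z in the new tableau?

Ratio test on column x_2 — row 1: (29/5)/(2/5) = 29/2; row 2: (13/5)/(9/5) = 13/9. Minimum is 13/9 at row 2 (s2 leaves); pivot element 9/5.
Pivot on row 2; the z-row RHS becomes 29/5 − (-13/5)·(13/9) = 86/9.

86/9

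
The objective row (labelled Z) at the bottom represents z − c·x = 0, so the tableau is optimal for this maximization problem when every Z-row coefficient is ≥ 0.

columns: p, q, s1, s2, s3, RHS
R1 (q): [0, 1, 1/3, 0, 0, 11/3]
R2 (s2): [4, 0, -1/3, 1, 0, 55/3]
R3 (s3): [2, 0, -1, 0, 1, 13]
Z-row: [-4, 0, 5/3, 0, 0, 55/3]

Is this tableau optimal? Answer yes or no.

The Z-row has a negative entry -4 in column p, so it is not optimal.

no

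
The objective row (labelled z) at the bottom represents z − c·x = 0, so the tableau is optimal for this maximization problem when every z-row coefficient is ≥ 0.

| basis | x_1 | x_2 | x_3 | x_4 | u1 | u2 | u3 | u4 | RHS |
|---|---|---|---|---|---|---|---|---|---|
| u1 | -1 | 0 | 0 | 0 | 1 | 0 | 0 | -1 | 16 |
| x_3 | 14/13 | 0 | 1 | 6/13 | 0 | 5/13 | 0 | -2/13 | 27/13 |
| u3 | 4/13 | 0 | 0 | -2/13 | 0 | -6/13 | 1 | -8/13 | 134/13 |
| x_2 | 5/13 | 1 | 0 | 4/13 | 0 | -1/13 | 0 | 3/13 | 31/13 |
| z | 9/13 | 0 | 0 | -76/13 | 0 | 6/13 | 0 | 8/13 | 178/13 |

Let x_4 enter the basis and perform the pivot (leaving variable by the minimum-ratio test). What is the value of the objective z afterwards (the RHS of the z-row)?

40

Ratio test on column x_4 — row 1: entry 0 ≤ 0; row 2: (27/13)/(6/13) = 9/2; row 3: entry -2/13 ≤ 0; row 4: (31/13)/(4/13) = 31/4. Minimum is 9/2 at row 2 (x_3 leaves); pivot element 6/13.
Pivot on row 2; the z-row RHS becomes 178/13 − (-76/13)·(9/2) = 40.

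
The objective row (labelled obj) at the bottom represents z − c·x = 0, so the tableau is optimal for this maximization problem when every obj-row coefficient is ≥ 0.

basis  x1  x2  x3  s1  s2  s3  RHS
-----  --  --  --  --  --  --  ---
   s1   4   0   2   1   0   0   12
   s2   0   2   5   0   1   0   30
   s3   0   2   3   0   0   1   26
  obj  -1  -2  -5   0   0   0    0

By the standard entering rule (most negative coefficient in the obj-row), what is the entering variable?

Negative obj-row entries: x1: -1, x2: -2, x3: -5.
The most negative is -5 in column x3, so x3 enters.

x3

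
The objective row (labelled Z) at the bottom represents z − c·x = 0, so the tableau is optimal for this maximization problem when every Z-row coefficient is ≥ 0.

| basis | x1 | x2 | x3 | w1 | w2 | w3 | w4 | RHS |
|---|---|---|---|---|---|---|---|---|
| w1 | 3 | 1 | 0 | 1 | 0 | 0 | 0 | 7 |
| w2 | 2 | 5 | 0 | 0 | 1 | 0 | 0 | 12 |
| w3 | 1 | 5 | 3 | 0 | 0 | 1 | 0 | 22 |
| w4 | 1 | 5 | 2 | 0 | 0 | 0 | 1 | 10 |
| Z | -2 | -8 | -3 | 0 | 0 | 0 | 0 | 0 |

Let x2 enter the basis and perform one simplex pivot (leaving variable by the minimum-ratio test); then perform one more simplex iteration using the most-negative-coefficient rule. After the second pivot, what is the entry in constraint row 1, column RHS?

25/14

Ratio test on column x2 — row 1: 7/1 = 7; row 2: 12/5 = 12/5; row 3: 22/5 = 22/5; row 4: 10/5 = 2. Minimum is 2 at row 4 (w4 leaves); pivot element 5.
Divide row 4 by 5; eliminate column x2 from the other rows.
Second iteration: most negative Z-row entry is -2/5 in column x1, so x1 enters.
Ratio test on column x1 — row 1: 5/(14/5) = 25/14; row 2: 2/1 = 2; row 3: entry 0 ≤ 0; row 4: 2/(1/5) = 10. Minimum is 25/14 at row 1 (w1 leaves); pivot element 14/5.
Divide row 1 by 14/5; eliminate column x1 from the other rows.
After both pivots, the entry at constraint row 1, column RHS is 25/14.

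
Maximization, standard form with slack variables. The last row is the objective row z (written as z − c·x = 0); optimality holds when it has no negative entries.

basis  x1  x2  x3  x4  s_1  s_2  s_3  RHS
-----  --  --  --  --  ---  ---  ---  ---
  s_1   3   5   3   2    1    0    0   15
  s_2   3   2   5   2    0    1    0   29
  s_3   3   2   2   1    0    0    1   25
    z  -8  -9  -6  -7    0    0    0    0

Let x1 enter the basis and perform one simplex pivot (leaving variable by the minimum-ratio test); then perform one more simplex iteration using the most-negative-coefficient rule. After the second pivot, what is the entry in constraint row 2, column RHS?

14

Ratio test on column x1 — row 1: 15/3 = 5; row 2: 29/3 = 29/3; row 3: 25/3 = 25/3. Minimum is 5 at row 1 (s_1 leaves); pivot element 3.
Divide row 1 by 3; eliminate column x1 from the other rows.
Second iteration: most negative z-row entry is -5/3 in column x4, so x4 enters.
Ratio test on column x4 — row 1: 5/(2/3) = 15/2; row 2: entry 0 ≤ 0; row 3: entry -1 ≤ 0. Minimum is 15/2 at row 1 (x1 leaves); pivot element 2/3.
Divide row 1 by 2/3; eliminate column x4 from the other rows.
After both pivots, the entry at constraint row 2, column RHS is 14.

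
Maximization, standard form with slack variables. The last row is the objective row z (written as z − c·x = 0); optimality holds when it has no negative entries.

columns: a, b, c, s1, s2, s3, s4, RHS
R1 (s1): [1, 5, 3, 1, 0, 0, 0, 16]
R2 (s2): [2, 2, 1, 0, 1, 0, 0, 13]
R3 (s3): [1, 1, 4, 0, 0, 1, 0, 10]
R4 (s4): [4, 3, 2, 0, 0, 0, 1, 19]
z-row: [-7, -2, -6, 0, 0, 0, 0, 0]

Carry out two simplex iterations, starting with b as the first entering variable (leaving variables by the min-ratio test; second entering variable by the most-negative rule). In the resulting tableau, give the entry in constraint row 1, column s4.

-1/17

Ratio test on column b — row 1: 16/5 = 16/5; row 2: 13/2 = 13/2; row 3: 10/1 = 10; row 4: 19/3 = 19/3. Minimum is 16/5 at row 1 (s1 leaves); pivot element 5.
Divide row 1 by 5; eliminate column b from the other rows.
Second iteration: most negative z-row entry is -33/5 in column a, so a enters.
Ratio test on column a — row 1: (16/5)/(1/5) = 16; row 2: (33/5)/(8/5) = 33/8; row 3: (34/5)/(4/5) = 17/2; row 4: (47/5)/(17/5) = 47/17. Minimum is 47/17 at row 4 (s4 leaves); pivot element 17/5.
Divide row 4 by 17/5; eliminate column a from the other rows.
After both pivots, the entry at constraint row 1, column s4 is -1/17.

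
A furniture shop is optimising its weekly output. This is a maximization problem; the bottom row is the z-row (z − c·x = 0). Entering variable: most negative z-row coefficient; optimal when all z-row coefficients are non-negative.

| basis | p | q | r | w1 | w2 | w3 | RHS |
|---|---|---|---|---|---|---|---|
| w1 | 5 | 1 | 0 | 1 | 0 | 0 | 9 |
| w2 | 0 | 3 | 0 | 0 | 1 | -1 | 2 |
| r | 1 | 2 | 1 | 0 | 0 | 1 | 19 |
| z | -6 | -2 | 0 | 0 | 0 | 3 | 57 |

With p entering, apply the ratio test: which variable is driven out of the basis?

Column p entries and ratios — w1: 9/5 = 9/5; w2: 0 ≤ 0, skip; r: 19/1 = 19.
Smallest ratio is 9/5 in the row of w1, so w1 leaves.

w1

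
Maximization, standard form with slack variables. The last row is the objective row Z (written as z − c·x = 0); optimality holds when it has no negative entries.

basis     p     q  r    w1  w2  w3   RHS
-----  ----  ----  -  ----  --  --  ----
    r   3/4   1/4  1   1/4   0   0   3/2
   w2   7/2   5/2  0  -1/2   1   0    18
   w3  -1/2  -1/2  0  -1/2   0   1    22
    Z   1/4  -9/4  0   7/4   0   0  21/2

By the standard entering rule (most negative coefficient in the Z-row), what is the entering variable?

q

Negative Z-row entries: q: -9/4.
The most negative is -9/4 in column q, so q enters.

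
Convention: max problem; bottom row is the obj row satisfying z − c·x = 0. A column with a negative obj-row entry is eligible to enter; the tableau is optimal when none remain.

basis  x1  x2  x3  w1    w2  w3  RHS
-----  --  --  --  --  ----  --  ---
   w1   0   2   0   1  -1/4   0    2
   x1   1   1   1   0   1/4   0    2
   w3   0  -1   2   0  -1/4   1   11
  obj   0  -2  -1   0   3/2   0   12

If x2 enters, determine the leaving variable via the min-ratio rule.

Column x2 entries and ratios — w1: 2/2 = 1; x1: 2/1 = 2; w3: -1 ≤ 0, skip.
Smallest ratio is 1 in the row of w1, so w1 leaves.

w1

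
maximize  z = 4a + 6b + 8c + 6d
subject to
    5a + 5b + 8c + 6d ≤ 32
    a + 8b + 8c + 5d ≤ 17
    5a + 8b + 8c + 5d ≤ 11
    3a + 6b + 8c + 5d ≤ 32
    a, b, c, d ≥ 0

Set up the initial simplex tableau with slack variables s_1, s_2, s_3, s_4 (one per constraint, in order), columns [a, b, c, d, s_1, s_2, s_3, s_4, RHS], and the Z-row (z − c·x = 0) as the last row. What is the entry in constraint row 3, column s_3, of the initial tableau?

1

Slack s_3 belongs to constraint 3; its column is the unit vector e_3, so the entry in row 3 is 1.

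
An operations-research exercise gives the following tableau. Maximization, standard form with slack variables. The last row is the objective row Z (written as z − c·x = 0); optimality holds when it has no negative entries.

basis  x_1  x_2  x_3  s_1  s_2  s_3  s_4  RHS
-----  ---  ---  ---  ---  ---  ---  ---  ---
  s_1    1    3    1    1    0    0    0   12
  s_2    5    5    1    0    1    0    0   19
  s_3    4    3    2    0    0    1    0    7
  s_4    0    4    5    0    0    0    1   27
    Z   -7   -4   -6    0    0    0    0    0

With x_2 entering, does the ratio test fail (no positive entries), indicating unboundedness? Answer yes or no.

no

Column x_2 has positive entries in row(s) 1, 2, 3, 4, so the ratio test bounds it — not unbounded.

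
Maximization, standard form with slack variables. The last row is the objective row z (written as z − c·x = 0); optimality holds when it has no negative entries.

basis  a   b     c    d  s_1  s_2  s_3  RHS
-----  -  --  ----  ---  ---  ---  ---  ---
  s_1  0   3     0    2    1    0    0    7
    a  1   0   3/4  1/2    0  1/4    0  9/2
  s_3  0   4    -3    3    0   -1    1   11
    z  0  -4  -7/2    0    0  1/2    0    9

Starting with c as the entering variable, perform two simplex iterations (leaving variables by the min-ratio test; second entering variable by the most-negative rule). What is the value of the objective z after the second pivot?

Ratio test on column c — row 1: entry 0 ≤ 0; row 2: (9/2)/(3/4) = 6; row 3: entry -3 ≤ 0. Minimum is 6 at row 2 (a leaves); pivot element 3/4.
Pivot on row 2; the z-row RHS becomes 9 − (-7/2)·6 = 30.
Next entering variable (most negative z-row entry -4): b.
Ratio test on column b — row 1: 7/3 = 7/3; row 2: entry 0 ≤ 0; row 3: 29/4 = 29/4. Minimum is 7/3 at row 1 (s_1 leaves); pivot element 3.
After the second pivot the z-row RHS is 30 − (-4)·(7/3) = 118/3.

118/3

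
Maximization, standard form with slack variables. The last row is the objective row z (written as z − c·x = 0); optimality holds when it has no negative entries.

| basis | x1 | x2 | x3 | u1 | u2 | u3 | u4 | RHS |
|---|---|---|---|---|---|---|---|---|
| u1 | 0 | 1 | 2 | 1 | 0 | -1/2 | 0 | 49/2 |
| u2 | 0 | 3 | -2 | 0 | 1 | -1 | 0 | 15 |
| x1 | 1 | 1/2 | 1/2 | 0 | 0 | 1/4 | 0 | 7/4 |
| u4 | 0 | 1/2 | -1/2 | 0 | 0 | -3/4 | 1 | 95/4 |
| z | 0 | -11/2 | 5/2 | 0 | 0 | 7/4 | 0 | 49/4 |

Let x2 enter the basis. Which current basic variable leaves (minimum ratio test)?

x1

Column x2 entries and ratios — u1: (49/2)/1 = 49/2; u2: 15/3 = 5; x1: (7/4)/(1/2) = 7/2; u4: (95/4)/(1/2) = 95/2.
Smallest ratio is 7/2 in the row of x1, so x1 leaves.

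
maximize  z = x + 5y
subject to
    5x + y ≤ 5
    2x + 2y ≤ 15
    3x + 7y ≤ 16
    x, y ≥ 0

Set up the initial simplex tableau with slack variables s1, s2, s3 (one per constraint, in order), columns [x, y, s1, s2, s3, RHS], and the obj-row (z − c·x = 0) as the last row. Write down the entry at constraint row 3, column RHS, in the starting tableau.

The RHS of constraint 3 is b_3 = 16.

16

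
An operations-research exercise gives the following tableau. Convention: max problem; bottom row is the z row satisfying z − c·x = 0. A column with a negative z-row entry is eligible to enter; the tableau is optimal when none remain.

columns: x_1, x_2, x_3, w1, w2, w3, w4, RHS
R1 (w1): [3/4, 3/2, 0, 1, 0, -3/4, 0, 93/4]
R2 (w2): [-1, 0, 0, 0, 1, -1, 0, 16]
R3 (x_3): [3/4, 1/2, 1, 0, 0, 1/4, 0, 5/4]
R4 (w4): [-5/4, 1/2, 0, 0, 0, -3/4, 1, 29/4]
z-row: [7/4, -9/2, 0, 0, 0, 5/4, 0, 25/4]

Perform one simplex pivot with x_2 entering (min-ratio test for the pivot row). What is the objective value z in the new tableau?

35/2

Ratio test on column x_2 — row 1: (93/4)/(3/2) = 31/2; row 2: entry 0 ≤ 0; row 3: (5/4)/(1/2) = 5/2; row 4: (29/4)/(1/2) = 29/2. Minimum is 5/2 at row 3 (x_3 leaves); pivot element 1/2.
Pivot on row 3; the z-row RHS becomes 25/4 − (-9/2)·(5/2) = 35/2.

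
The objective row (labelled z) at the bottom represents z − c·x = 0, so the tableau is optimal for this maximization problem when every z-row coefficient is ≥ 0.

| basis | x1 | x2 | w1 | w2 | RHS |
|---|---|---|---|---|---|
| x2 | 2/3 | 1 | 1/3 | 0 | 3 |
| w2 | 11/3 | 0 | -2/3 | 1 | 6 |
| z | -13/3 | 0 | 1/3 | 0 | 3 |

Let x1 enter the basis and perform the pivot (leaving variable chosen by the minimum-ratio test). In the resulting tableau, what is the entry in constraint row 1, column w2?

-2/11

Ratio test on column x1 — row 1: 3/(2/3) = 9/2; row 2: 6/(11/3) = 18/11. Minimum is 18/11 at row 2 (w2 leaves); pivot element 11/3.
Divide row 2 by 11/3; eliminate column x1 from the other rows.
Row 1 update in column w2: 0 − (2/3)·(3/11) = -2/11.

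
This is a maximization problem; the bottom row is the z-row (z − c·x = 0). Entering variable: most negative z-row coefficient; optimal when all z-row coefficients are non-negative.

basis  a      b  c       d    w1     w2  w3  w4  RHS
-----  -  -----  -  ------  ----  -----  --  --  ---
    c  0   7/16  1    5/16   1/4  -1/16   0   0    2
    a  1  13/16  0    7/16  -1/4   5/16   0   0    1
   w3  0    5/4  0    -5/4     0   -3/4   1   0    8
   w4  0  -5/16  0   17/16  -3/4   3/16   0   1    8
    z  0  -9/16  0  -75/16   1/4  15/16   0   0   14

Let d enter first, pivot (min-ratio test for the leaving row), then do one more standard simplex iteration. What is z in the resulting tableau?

32

Ratio test on column d — row 1: 2/(5/16) = 32/5; row 2: 1/(7/16) = 16/7; row 3: entry -5/4 ≤ 0; row 4: 8/(17/16) = 128/17. Minimum is 16/7 at row 2 (a leaves); pivot element 7/16.
Pivot on row 2; the z-row RHS becomes 14 − (-75/16)·(16/7) = 173/7.
Next entering variable (most negative z-row entry -17/7): w1.
Ratio test on column w1 — row 1: (9/7)/(3/7) = 3; row 2: entry -4/7 ≤ 0; row 3: entry -5/7 ≤ 0; row 4: entry -1/7 ≤ 0. Minimum is 3 at row 1 (c leaves); pivot element 3/7.
After the second pivot the z-row RHS is 173/7 − (-17/7)·3 = 32.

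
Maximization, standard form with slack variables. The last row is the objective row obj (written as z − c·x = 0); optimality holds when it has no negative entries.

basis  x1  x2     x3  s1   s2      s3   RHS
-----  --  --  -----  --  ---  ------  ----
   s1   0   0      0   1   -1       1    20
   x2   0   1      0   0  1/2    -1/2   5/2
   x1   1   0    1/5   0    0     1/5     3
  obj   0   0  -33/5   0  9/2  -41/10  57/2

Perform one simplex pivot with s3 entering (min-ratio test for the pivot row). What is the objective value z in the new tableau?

Ratio test on column s3 — row 1: 20/1 = 20; row 2: entry -1/2 ≤ 0; row 3: 3/(1/5) = 15. Minimum is 15 at row 3 (x1 leaves); pivot element 1/5.
Pivot on row 3; the obj-row RHS becomes 57/2 − (-41/10)·15 = 90.

90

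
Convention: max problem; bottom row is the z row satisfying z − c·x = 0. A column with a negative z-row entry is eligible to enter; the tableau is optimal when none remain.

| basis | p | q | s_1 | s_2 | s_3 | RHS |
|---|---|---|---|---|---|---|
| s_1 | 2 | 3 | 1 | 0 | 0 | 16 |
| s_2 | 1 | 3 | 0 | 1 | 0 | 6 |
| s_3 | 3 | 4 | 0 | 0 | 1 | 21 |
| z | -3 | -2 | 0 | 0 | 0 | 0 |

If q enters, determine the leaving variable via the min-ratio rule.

s_2

Column q entries and ratios — s_1: 16/3 = 16/3; s_2: 6/3 = 2; s_3: 21/4 = 21/4.
Smallest ratio is 2 in the row of s_2, so s_2 leaves.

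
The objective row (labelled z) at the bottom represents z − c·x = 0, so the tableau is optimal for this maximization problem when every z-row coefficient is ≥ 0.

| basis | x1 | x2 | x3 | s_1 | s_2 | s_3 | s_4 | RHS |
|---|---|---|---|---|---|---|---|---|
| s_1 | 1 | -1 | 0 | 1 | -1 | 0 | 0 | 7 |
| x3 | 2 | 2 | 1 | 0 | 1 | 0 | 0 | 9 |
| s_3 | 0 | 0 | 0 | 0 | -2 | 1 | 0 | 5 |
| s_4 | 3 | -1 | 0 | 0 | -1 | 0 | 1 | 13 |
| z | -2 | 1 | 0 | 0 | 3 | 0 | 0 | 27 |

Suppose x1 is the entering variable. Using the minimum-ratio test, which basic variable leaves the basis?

s_4

Column x1 entries and ratios — s_1: 7/1 = 7; x3: 9/2 = 9/2; s_3: 0 ≤ 0, skip; s_4: 13/3 = 13/3.
Smallest ratio is 13/3 in the row of s_4, so s_4 leaves.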